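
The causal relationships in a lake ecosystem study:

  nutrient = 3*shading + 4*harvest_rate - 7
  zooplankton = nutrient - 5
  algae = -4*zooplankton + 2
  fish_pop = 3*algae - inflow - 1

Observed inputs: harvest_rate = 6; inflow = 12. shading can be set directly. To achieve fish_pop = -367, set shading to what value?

shading = 6

Substituting into the nutrient equation gives nutrient = 3*shading + 17.
This gives zooplankton = 3*shading + 12.
Substituting into the algae equation gives algae = -12*shading - 46.
So fish_pop = -36*shading - 151.
Solve -36*shading - 151 = -367: shading = (-367 + 151) / -36 = 6.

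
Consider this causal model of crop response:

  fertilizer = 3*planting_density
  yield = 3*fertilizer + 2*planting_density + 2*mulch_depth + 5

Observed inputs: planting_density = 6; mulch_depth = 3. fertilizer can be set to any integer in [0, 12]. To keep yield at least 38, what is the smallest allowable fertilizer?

Intervening on fertilizer fixes its value directly, overriding its dependence on planting_density.
Substituting into the yield equation gives yield = 3*fertilizer + 23.
Require 3*fertilizer + 23 ≥ 38, so fertilizer ≥ 5.
The smallest integer in [0, 12] satisfying this is 5.

fertilizer = 5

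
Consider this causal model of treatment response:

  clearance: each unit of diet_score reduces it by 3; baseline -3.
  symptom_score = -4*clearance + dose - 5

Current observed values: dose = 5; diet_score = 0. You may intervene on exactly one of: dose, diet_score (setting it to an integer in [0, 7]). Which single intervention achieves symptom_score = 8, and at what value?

Intervening on dose: with other inputs at their observed values, symptom_score = dose + 7. Solving for 8 gives dose = 1, within [0, 7].
Intervening on diet_score: symptom_score = 12*diet_score + 12. Reaching 8 requires diet_score = -1/3, not an integer.

set dose = 1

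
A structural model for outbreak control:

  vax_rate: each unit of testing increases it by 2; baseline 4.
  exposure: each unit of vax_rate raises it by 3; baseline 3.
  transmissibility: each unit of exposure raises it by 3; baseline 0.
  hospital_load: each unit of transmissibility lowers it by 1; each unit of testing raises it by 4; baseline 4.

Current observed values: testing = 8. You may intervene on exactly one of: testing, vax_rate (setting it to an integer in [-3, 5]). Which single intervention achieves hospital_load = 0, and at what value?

Intervening on testing: hospital_load = -14*testing - 41. Reaching 0 requires testing = -41/14, not an integer.
Intervening on vax_rate: with other inputs at their observed values, hospital_load = -9*vax_rate + 27. Solving for 0 gives vax_rate = 3, within [-3, 5].

set vax_rate = 3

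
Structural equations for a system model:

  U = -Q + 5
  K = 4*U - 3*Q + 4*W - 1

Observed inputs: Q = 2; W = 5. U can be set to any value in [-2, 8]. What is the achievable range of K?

Intervening on U fixes its value directly, overriding its dependence on Q.
Substituting into the K equation gives K = 4*U + 13.
Linear in U, so extremes are at the endpoints: U = -2 gives K = 5; U = 8 gives K = 45.

5 to 45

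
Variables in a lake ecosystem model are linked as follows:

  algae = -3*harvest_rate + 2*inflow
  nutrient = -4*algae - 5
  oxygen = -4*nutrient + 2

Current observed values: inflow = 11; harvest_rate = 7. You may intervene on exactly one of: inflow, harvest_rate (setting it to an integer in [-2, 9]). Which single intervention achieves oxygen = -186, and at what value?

set inflow = 4

Intervening on inflow: with other inputs at their observed values, oxygen = 32*inflow - 314. Solving for -186 gives inflow = 4, within [-2, 9].
Intervening on harvest_rate: oxygen = -48*harvest_rate + 374. Reaching -186 requires harvest_rate = 35/3, not an integer.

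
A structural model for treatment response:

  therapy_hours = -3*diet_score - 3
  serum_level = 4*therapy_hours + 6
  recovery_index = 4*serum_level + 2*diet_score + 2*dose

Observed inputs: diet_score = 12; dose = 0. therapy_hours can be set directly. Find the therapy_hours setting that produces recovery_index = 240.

Intervening on therapy_hours fixes its value directly, overriding its dependence on diet_score.
Substituting into the recovery_index equation gives recovery_index = 16*therapy_hours + 48.
Solve 16*therapy_hours + 48 = 240: therapy_hours = (240 - 48) / 16 = 12.

therapy_hours = 12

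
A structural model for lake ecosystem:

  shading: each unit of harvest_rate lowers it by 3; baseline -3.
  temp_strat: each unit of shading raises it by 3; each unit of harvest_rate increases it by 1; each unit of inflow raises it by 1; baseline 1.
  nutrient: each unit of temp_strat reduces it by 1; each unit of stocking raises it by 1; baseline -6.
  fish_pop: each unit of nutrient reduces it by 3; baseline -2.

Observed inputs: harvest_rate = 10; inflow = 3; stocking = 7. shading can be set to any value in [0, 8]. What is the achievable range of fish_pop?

37 to 109

Intervening on shading fixes its value directly, overriding its dependence on harvest_rate.
Substituting into the temp_strat equation gives temp_strat = 3*shading + 14.
Substituting into the nutrient equation gives nutrient = -3*shading - 13.
So fish_pop = 9*shading + 37.
Linear in shading, so extremes are at the endpoints: shading = 0 gives fish_pop = 37; shading = 8 gives fish_pop = 109.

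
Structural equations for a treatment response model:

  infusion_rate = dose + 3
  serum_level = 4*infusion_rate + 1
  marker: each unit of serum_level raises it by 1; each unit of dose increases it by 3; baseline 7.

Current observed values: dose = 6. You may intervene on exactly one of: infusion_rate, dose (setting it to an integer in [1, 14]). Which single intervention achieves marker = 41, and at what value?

set dose = 3

Intervening on infusion_rate: marker = 4*infusion_rate + 26. Reaching 41 requires infusion_rate = 15/4, not an integer.
Intervening on dose: with other inputs at their observed values, marker = 7*dose + 20. Solving for 41 gives dose = 3, within [1, 14].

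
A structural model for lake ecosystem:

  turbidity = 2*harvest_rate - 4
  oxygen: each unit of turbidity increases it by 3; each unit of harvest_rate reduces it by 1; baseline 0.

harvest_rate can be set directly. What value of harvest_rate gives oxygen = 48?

harvest_rate = 12

Substituting into the oxygen equation gives oxygen = 5*harvest_rate - 12.
Solve 5*harvest_rate - 12 = 48: harvest_rate = (48 + 12) / 5 = 12.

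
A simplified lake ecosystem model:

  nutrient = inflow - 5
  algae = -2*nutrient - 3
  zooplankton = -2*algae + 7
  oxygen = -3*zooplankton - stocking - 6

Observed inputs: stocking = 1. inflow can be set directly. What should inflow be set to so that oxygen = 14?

inflow = 0

Substituting into the algae equation gives algae = -2*inflow + 7.
Substituting into the zooplankton equation gives zooplankton = 4*inflow - 7.
This gives oxygen = -12*inflow + 14.
Solve -12*inflow + 14 = 14: inflow = (14 - 14) / -12 = 0.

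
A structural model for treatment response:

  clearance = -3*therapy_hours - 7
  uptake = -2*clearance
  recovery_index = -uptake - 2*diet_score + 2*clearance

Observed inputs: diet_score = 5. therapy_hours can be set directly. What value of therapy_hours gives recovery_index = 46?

Substituting into the uptake equation gives uptake = 6*therapy_hours + 14.
recovery_index becomes -12*therapy_hours - 38.
Solve -12*therapy_hours - 38 = 46: therapy_hours = (46 + 38) / -12 = -7.

therapy_hours = -7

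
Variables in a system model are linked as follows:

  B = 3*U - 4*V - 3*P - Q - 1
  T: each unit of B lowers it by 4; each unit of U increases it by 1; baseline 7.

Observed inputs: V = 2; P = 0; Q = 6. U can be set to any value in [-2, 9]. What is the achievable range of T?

-32 to 89

Substituting into the B equation gives B = 3*U - 15.
Substituting into the T equation gives T = -11*U + 67.
Linear in U, so extremes are at the endpoints: U = -2 gives T = 89; U = 9 gives T = -32.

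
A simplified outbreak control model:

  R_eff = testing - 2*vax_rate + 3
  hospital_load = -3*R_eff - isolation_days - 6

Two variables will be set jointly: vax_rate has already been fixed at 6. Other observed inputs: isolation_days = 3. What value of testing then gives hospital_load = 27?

testing = -3

With vax_rate held at 6:
Substituting into the R_eff equation gives R_eff = testing - 9.
So hospital_load = -3*testing + 18.
Solve -3*testing + 18 = 27: testing = (27 - 18) / -3 = -3.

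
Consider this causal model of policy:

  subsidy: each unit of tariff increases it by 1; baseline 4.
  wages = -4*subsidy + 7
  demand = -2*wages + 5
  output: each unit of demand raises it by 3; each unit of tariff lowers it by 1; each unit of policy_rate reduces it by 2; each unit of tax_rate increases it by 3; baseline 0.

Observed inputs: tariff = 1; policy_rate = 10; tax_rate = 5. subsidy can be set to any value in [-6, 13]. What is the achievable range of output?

Intervening on subsidy fixes its value directly, overriding its dependence on tariff.
Substituting into the demand equation gives demand = 8*subsidy - 9.
Substituting into the output equation gives output = 24*subsidy - 33.
Linear in subsidy, so extremes are at the endpoints: subsidy = -6 gives output = -177; subsidy = 13 gives output = 279.

-177 to 279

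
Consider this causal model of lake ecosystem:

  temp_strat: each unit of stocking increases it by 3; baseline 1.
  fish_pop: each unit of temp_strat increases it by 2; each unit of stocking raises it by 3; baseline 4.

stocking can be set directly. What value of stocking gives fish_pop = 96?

Substituting into the fish_pop equation gives fish_pop = 9*stocking + 6.
Solve 9*stocking + 6 = 96: stocking = (96 - 6) / 9 = 10.

stocking = 10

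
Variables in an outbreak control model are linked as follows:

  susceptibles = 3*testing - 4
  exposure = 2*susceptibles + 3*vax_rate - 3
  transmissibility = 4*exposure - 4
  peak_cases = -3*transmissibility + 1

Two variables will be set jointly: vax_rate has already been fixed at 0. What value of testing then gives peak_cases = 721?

testing = -8

With vax_rate held at 0:
Substituting into the exposure equation gives exposure = 6*testing - 11.
transmissibility becomes 24*testing - 48.
So peak_cases = -72*testing + 145.
Solve -72*testing + 145 = 721: testing = (721 - 145) / -72 = -8.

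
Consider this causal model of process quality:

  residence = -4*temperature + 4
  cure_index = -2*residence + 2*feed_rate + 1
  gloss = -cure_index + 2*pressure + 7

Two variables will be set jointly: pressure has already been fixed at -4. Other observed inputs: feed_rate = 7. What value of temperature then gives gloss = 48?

temperature = -7

With pressure held at -4:
Substituting into the cure_index equation gives cure_index = 8*temperature + 7.
Substituting into the gloss equation gives gloss = -8*temperature - 8.
Solve -8*temperature - 8 = 48: temperature = (48 + 8) / -8 = -7.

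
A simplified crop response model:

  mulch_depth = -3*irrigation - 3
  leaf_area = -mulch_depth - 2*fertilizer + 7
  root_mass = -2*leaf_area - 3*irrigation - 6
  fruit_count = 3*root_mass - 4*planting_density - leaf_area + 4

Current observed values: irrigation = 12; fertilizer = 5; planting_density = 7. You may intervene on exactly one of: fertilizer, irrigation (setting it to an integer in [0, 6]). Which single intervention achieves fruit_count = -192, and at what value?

set irrigation = 5

Intervening on fertilizer: fruit_count = 14*fertilizer - 472. Reaching -192 requires fertilizer = 20, outside [0, 6].
Intervening on irrigation: with other inputs at their observed values, fruit_count = -30*irrigation - 42. Solving for -192 gives irrigation = 5, within [0, 6].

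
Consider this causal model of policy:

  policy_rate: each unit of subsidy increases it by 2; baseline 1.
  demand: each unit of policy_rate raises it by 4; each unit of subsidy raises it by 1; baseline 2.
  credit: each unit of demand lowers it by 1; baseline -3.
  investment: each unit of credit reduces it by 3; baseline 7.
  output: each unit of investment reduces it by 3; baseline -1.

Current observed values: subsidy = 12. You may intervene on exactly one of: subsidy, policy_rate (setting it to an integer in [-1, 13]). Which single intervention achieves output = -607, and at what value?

Intervening on subsidy: output = -81*subsidy - 103. Reaching -607 requires subsidy = 56/9, not an integer.
Intervening on policy_rate: with other inputs at their observed values, output = -36*policy_rate - 175. Solving for -607 gives policy_rate = 12, within [-1, 13].

set policy_rate = 12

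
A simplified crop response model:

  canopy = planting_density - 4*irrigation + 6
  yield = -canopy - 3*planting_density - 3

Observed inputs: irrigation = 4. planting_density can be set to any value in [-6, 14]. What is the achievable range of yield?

-49 to 31

Substituting into the canopy equation gives canopy = planting_density - 10.
Substituting into the yield equation gives yield = -4*planting_density + 7.
Linear in planting_density, so extremes are at the endpoints: planting_density = -6 gives yield = 31; planting_density = 14 gives yield = -49.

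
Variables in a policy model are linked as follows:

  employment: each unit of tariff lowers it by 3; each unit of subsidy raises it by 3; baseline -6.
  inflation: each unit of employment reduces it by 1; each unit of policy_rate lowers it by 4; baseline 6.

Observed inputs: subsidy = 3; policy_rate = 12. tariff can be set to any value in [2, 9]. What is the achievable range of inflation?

-39 to -18

Substituting into the employment equation gives employment = -3*tariff + 3.
inflation becomes 3*tariff - 45.
Linear in tariff, so extremes are at the endpoints: tariff = 2 gives inflation = -39; tariff = 9 gives inflation = -18.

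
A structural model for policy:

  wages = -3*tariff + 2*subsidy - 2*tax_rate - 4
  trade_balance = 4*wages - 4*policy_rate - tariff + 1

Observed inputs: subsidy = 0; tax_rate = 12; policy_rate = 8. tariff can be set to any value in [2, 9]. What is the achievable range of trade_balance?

-260 to -169

Substituting into the wages equation gives wages = -3*tariff - 28.
trade_balance becomes -13*tariff - 143.
Linear in tariff, so extremes are at the endpoints: tariff = 2 gives trade_balance = -169; tariff = 9 gives trade_balance = -260.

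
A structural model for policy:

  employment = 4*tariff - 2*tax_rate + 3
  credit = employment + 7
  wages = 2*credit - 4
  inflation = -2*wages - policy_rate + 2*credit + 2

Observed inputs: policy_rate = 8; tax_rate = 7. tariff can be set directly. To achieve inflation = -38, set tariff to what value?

tariff = 6

Substituting into the employment equation gives employment = 4*tariff - 11.
Substituting into the credit equation gives credit = 4*tariff - 4.
So wages = 8*tariff - 12.
Substituting into the inflation equation gives inflation = -8*tariff + 10.
Solve -8*tariff + 10 = -38: tariff = (-38 - 10) / -8 = 6.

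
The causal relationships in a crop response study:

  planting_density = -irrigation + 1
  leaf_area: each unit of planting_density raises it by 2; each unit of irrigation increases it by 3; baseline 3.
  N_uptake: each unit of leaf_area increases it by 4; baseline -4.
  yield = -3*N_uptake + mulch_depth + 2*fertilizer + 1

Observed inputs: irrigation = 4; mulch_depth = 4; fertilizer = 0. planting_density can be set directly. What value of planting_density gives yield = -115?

Intervening on planting_density fixes its value directly, overriding its dependence on irrigation.
Substituting into the leaf_area equation gives leaf_area = 2*planting_density + 15.
This gives N_uptake = 8*planting_density + 56.
yield becomes -24*planting_density - 163.
Solve -24*planting_density - 163 = -115: planting_density = (-115 + 163) / -24 = -2.

planting_density = -2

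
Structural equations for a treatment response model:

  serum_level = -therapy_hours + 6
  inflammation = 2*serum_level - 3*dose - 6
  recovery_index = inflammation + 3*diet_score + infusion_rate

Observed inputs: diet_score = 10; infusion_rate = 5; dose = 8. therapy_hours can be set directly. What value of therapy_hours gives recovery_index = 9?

Substituting into the inflammation equation gives inflammation = -2*therapy_hours - 18.
Substituting into the recovery_index equation gives recovery_index = -2*therapy_hours + 17.
Solve -2*therapy_hours + 17 = 9: therapy_hours = (9 - 17) / -2 = 4.

therapy_hours = 4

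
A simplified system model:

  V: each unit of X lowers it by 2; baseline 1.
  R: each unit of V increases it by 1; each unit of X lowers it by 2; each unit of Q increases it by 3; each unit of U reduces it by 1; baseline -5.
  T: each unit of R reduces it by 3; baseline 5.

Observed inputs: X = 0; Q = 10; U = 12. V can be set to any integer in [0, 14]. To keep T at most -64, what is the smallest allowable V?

Intervening on V fixes its value directly, overriding its dependence on X.
Substituting into the R equation gives R = V + 13.
Substituting into the T equation gives T = -3*V - 34.
Require -3*V - 34 ≤ -64, so V ≥ 10.
The smallest integer in [0, 14] satisfying this is 10.

V = 10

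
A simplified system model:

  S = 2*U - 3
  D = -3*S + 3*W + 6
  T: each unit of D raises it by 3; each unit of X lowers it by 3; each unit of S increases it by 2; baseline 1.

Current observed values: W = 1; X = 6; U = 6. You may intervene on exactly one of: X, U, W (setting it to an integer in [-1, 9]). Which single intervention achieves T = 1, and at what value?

set W = 7

Intervening on X: T = -3*X - 35. Reaching 1 requires X = -12, outside [-1, 9].
Intervening on U: T = -14*U + 31. Reaching 1 requires U = 15/7, not an integer.
Intervening on W: with other inputs at their observed values, T = 9*W - 62. Solving for 1 gives W = 7, within [-1, 9].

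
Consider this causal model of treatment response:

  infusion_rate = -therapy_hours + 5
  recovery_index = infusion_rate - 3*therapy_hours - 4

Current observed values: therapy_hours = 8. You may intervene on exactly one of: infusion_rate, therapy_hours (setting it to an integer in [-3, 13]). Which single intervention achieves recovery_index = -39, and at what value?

Intervening on infusion_rate: recovery_index = infusion_rate - 28. Reaching -39 requires infusion_rate = -11, outside [-3, 13].
Intervening on therapy_hours: with other inputs at their observed values, recovery_index = -4*therapy_hours + 1. Solving for -39 gives therapy_hours = 10, within [-3, 13].

set therapy_hours = 10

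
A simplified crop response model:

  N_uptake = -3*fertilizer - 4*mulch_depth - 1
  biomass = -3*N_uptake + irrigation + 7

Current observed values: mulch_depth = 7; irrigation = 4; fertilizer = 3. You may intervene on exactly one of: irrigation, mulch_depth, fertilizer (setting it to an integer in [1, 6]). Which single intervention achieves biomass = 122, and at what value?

Intervening on irrigation: with other inputs at their observed values, biomass = irrigation + 121. Solving for 122 gives irrigation = 1, within [1, 6].
Intervening on mulch_depth: biomass = 12*mulch_depth + 41. Reaching 122 requires mulch_depth = 27/4, not an integer.
Intervening on fertilizer: biomass = 9*fertilizer + 98. Reaching 122 requires fertilizer = 8/3, not an integer.

set irrigation = 1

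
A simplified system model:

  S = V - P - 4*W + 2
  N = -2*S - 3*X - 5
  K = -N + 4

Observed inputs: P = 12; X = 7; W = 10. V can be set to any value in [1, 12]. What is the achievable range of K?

-68 to -46

Substituting into the S equation gives S = V - 50.
This gives N = -2*V + 74.
Substituting into the K equation gives K = 2*V - 70.
Linear in V, so extremes are at the endpoints: V = 1 gives K = -68; V = 12 gives K = -46.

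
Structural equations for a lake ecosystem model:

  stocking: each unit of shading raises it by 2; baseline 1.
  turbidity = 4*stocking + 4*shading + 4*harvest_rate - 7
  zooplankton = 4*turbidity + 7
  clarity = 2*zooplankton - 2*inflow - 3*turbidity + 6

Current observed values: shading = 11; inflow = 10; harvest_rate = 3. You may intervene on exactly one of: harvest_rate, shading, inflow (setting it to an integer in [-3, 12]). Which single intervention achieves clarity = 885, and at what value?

Intervening on harvest_rate: with other inputs at their observed values, clarity = 20*harvest_rate + 645. Solving for 885 gives harvest_rate = 12, within [-3, 12].
Intervening on shading: clarity = 60*shading + 45. Reaching 885 requires shading = 14, outside [-3, 12].
Intervening on inflow: clarity = -2*inflow + 725. Reaching 885 requires inflow = -80, outside [-3, 12].

set harvest_rate = 12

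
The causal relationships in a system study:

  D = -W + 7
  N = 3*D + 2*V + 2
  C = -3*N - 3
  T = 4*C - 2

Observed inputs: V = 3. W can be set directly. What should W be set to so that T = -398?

Substituting into the N equation gives N = -3*W + 29.
C becomes 9*W - 90.
So T = 36*W - 362.
Solve 36*W - 362 = -398: W = (-398 + 362) / 36 = -1.

W = -1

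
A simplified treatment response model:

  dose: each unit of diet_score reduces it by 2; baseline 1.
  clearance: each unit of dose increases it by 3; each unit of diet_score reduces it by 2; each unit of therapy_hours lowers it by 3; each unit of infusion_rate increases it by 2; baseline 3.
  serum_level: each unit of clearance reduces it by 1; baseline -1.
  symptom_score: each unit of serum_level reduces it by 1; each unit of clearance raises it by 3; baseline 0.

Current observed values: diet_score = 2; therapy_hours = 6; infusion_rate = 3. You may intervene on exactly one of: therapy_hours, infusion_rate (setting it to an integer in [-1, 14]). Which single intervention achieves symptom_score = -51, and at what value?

Intervening on therapy_hours: with other inputs at their observed values, symptom_score = -12*therapy_hours - 15. Solving for -51 gives therapy_hours = 3, within [-1, 14].
Intervening on infusion_rate: symptom_score = 8*infusion_rate - 111. Reaching -51 requires infusion_rate = 15/2, not an integer.

set therapy_hours = 3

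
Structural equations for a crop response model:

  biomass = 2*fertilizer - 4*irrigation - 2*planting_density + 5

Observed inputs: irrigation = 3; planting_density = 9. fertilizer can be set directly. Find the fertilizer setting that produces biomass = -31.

Substituting into the biomass equation gives biomass = 2*fertilizer - 25.
Solve 2*fertilizer - 25 = -31: fertilizer = (-31 + 25) / 2 = -3.

fertilizer = -3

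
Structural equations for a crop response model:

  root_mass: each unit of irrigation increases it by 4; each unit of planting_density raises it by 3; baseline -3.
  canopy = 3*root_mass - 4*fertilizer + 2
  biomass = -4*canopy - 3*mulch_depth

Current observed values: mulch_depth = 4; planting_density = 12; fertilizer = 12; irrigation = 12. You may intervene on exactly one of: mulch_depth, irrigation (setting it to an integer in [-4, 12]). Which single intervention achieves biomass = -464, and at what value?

set irrigation = 5

Intervening on mulch_depth: biomass = -3*mulch_depth - 788. Reaching -464 requires mulch_depth = -108, outside [-4, 12].
Intervening on irrigation: with other inputs at their observed values, biomass = -48*irrigation - 224. Solving for -464 gives irrigation = 5, within [-4, 12].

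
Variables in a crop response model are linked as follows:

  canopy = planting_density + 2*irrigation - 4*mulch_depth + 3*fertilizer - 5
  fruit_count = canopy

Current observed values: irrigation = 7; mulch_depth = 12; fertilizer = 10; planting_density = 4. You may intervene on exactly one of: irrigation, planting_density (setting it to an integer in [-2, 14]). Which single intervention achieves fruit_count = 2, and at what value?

set planting_density = 11

Intervening on irrigation: fruit_count = 2*irrigation - 19. Reaching 2 requires irrigation = 21/2, not an integer.
Intervening on planting_density: with other inputs at their observed values, fruit_count = planting_density - 9. Solving for 2 gives planting_density = 11, within [-2, 14].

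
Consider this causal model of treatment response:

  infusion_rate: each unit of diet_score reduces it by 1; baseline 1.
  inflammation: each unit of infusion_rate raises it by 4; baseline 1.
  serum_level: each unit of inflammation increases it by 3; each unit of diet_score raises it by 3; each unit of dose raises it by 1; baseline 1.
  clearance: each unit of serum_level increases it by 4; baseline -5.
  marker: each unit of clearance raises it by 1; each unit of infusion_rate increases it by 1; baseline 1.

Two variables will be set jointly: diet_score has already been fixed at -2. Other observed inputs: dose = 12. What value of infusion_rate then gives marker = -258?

With diet_score held at -2:
Intervening on infusion_rate fixes its value directly, overriding its dependence on diet_score.
Substituting into the serum_level equation gives serum_level = 12*infusion_rate + 10.
This gives clearance = 48*infusion_rate + 35.
marker becomes 49*infusion_rate + 36.
Solve 49*infusion_rate + 36 = -258: infusion_rate = (-258 - 36) / 49 = -6.

infusion_rate = -6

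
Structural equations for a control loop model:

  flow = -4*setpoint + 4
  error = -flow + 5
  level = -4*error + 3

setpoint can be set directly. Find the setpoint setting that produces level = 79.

setpoint = -5

Substituting into the error equation gives error = 4*setpoint + 1.
level becomes -16*setpoint - 1.
Solve -16*setpoint - 1 = 79: setpoint = (79 + 1) / -16 = -5.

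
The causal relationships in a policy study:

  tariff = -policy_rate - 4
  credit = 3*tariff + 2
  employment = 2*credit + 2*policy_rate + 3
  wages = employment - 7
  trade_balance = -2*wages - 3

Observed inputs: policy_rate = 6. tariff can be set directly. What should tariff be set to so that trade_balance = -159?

tariff = 11

Intervening on tariff fixes its value directly, overriding its dependence on policy_rate.
Substituting into the employment equation gives employment = 6*tariff + 19.
Substituting into the wages equation gives wages = 6*tariff + 12.
So trade_balance = -12*tariff - 27.
Solve -12*tariff - 27 = -159: tariff = (-159 + 27) / -12 = 11.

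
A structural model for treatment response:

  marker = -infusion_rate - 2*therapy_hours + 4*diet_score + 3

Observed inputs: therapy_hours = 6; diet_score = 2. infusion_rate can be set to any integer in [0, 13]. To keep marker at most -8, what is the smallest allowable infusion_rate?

infusion_rate = 7

Substituting into the marker equation gives marker = -infusion_rate - 1.
Require -infusion_rate - 1 ≤ -8, so infusion_rate ≥ 7.
The smallest integer in [0, 13] satisfying this is 7.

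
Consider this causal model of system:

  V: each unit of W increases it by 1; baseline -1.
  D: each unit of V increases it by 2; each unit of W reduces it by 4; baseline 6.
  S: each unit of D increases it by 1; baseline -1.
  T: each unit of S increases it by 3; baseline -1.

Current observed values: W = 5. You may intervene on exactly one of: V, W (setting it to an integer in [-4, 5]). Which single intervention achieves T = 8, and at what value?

set W = 0

Intervening on V: T = 6*V - 46. Reaching 8 requires V = 9, outside [-4, 5].
Intervening on W: with other inputs at their observed values, T = -6*W + 8. Solving for 8 gives W = 0, within [-4, 5].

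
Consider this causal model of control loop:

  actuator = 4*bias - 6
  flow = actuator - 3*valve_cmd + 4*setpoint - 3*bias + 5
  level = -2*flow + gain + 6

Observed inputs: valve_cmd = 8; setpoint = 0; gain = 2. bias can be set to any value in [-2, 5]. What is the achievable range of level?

48 to 62

Substituting into the flow equation gives flow = bias - 25.
Substituting into the level equation gives level = -2*bias + 58.
Linear in bias, so extremes are at the endpoints: bias = -2 gives level = 62; bias = 5 gives level = 48.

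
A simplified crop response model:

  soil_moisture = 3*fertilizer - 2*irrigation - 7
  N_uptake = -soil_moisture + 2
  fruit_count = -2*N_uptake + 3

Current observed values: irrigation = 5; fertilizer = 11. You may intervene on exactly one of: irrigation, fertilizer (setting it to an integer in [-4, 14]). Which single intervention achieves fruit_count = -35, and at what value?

set fertilizer = 0

Intervening on irrigation: fruit_count = -4*irrigation + 51. Reaching -35 requires irrigation = 43/2, not an integer.
Intervening on fertilizer: with other inputs at their observed values, fruit_count = 6*fertilizer - 35. Solving for -35 gives fertilizer = 0, within [-4, 14].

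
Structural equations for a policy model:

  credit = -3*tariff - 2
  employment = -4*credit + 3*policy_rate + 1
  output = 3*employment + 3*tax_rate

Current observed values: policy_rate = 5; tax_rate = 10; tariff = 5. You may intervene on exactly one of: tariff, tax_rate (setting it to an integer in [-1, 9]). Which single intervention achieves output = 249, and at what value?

Intervening on tariff: output = 36*tariff + 102. Reaching 249 requires tariff = 49/12, not an integer.
Intervening on tax_rate: with other inputs at their observed values, output = 3*tax_rate + 252. Solving for 249 gives tax_rate = -1, within [-1, 9].

set tax_rate = -1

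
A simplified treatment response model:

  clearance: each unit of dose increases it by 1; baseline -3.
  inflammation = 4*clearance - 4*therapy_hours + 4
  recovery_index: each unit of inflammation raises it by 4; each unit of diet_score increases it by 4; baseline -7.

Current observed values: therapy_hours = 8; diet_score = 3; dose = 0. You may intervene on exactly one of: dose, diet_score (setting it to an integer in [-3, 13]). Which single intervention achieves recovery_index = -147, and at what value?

Intervening on dose: recovery_index = 16*dose - 155. Reaching -147 requires dose = 1/2, not an integer.
Intervening on diet_score: with other inputs at their observed values, recovery_index = 4*diet_score - 167. Solving for -147 gives diet_score = 5, within [-3, 13].

set diet_score = 5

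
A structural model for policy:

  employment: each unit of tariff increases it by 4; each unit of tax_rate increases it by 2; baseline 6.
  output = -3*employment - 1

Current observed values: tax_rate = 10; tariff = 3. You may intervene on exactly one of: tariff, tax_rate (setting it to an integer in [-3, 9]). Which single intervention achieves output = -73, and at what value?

set tax_rate = 3

Intervening on tariff: output = -12*tariff - 79. Reaching -73 requires tariff = -1/2, not an integer.
Intervening on tax_rate: with other inputs at their observed values, output = -6*tax_rate - 55. Solving for -73 gives tax_rate = 3, within [-3, 9].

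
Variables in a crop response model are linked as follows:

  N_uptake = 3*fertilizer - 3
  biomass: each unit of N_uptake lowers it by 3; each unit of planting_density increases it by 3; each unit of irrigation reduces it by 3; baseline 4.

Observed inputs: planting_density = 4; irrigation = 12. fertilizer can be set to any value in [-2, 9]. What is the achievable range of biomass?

-92 to 7

Substituting into the biomass equation gives biomass = -9*fertilizer - 11.
Linear in fertilizer, so extremes are at the endpoints: fertilizer = -2 gives biomass = 7; fertilizer = 9 gives biomass = -92.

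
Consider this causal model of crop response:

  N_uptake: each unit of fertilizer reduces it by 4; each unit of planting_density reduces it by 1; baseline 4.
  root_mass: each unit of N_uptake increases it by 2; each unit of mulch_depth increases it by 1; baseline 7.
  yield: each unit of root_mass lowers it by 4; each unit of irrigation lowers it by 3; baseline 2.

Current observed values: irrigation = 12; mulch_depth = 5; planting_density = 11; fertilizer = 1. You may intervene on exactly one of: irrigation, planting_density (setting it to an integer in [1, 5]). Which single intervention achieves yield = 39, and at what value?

Intervening on irrigation: with other inputs at their observed values, yield = -3*irrigation + 42. Solving for 39 gives irrigation = 1, within [1, 5].
Intervening on planting_density: yield = 8*planting_density - 82. Reaching 39 requires planting_density = 121/8, not an integer.

set irrigation = 1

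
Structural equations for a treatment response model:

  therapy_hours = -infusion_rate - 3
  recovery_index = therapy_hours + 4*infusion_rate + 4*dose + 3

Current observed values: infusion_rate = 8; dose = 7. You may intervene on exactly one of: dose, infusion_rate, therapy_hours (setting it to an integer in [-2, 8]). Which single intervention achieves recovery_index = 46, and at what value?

Intervening on dose: recovery_index = 4*dose + 24. Reaching 46 requires dose = 11/2, not an integer.
Intervening on infusion_rate: with other inputs at their observed values, recovery_index = 3*infusion_rate + 28. Solving for 46 gives infusion_rate = 6, within [-2, 8].
Intervening on therapy_hours: recovery_index = therapy_hours + 63. Reaching 46 requires therapy_hours = -17, outside [-2, 8].

set infusion_rate = 6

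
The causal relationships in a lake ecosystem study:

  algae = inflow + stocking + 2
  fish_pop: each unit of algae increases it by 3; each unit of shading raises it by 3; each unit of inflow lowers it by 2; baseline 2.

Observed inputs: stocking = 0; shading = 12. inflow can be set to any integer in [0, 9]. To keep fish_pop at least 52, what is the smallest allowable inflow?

inflow = 8

Substituting into the algae equation gives algae = inflow + 2.
Substituting into the fish_pop equation gives fish_pop = inflow + 44.
Require inflow + 44 ≥ 52, so inflow ≥ 8.
The smallest integer in [0, 9] satisfying this is 8.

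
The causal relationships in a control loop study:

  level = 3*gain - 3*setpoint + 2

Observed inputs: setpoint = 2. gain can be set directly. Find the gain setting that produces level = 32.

Substituting into the level equation gives level = 3*gain - 4.
Solve 3*gain - 4 = 32: gain = (32 + 4) / 3 = 12.

gain = 12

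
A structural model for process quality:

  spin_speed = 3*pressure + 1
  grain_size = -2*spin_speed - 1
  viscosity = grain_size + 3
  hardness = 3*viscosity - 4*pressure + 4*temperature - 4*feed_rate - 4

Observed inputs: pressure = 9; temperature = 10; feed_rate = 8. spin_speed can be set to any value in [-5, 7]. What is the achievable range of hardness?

Intervening on spin_speed fixes its value directly, overriding its dependence on pressure.
Substituting into the viscosity equation gives viscosity = -2*spin_speed + 2.
This gives hardness = -6*spin_speed - 26.
Linear in spin_speed, so extremes are at the endpoints: spin_speed = -5 gives hardness = 4; spin_speed = 7 gives hardness = -68.

-68 to 4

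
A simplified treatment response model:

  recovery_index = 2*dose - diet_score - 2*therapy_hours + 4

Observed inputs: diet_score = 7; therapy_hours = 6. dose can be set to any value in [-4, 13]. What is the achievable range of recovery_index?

-23 to 11

Substituting into the recovery_index equation gives recovery_index = 2*dose - 15.
Linear in dose, so extremes are at the endpoints: dose = -4 gives recovery_index = -23; dose = 13 gives recovery_index = 11.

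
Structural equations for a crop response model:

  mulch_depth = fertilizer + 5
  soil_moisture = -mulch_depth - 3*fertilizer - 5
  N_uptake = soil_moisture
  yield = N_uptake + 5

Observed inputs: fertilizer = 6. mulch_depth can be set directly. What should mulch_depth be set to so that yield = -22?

Intervening on mulch_depth fixes its value directly, overriding its dependence on fertilizer.
Substituting into the soil_moisture equation gives soil_moisture = -mulch_depth - 23.
Substituting into the N_uptake equation gives N_uptake = -mulch_depth - 23.
This gives yield = -mulch_depth - 18.
Solve -mulch_depth - 18 = -22: mulch_depth = (-22 + 18) / -1 = 4.

mulch_depth = 4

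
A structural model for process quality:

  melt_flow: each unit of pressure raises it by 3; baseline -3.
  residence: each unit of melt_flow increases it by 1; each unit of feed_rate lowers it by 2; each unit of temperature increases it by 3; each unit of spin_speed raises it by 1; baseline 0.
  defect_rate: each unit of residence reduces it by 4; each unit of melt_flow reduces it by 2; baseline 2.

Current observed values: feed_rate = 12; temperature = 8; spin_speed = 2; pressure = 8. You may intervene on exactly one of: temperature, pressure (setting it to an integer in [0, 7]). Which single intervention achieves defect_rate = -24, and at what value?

Intervening on temperature: defect_rate = -12*temperature - 36. Reaching -24 requires temperature = -1, outside [0, 7].
Intervening on pressure: with other inputs at their observed values, defect_rate = -18*pressure + 12. Solving for -24 gives pressure = 2, within [0, 7].

set pressure = 2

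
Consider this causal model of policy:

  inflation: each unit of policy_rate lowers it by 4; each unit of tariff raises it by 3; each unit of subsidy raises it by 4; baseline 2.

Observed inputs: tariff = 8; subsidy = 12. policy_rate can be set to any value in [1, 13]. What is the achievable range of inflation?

Substituting into the inflation equation gives inflation = -4*policy_rate + 74.
Linear in policy_rate, so extremes are at the endpoints: policy_rate = 1 gives inflation = 70; policy_rate = 13 gives inflation = 22.

22 to 70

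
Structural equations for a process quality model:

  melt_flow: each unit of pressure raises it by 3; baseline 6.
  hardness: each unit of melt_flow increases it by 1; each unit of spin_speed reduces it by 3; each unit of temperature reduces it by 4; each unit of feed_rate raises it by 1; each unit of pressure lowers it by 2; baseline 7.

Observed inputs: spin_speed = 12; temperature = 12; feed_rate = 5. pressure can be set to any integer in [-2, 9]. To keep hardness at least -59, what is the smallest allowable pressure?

pressure = 7

Substituting into the hardness equation gives hardness = pressure - 66.
Require pressure - 66 ≥ -59, so pressure ≥ 7.
The smallest integer in [-2, 9] satisfying this is 7.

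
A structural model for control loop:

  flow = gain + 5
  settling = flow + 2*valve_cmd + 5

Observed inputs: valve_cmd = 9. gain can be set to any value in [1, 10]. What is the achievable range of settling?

29 to 38

Substituting into the settling equation gives settling = gain + 28.
Linear in gain, so extremes are at the endpoints: gain = 1 gives settling = 29; gain = 10 gives settling = 38.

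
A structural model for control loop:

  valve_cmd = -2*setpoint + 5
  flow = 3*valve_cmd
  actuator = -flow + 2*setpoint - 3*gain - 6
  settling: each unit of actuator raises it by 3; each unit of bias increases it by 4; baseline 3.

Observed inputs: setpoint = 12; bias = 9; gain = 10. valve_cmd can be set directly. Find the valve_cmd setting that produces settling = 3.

Intervening on valve_cmd fixes its value directly, overriding its dependence on setpoint.
Substituting into the actuator equation gives actuator = -3*valve_cmd - 12.
So settling = -9*valve_cmd + 3.
Solve -9*valve_cmd + 3 = 3: valve_cmd = (3 - 3) / -9 = 0.

valve_cmd = 0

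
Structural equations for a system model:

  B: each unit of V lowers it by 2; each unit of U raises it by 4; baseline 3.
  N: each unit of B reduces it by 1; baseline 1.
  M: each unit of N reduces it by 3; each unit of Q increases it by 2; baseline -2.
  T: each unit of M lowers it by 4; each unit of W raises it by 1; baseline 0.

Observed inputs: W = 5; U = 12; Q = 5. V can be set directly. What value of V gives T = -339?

Substituting into the B equation gives B = -2*V + 51.
Substituting into the N equation gives N = 2*V - 50.
M becomes -6*V + 158.
Substituting into the T equation gives T = 24*V - 627.
Solve 24*V - 627 = -339: V = (-339 + 627) / 24 = 12.

V = 12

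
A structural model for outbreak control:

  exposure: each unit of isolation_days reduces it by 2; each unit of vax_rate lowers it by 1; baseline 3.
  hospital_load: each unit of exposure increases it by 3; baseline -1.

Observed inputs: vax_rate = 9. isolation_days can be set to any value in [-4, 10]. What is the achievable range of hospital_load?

Substituting into the exposure equation gives exposure = -2*isolation_days - 6.
hospital_load becomes -6*isolation_days - 19.
Linear in isolation_days, so extremes are at the endpoints: isolation_days = -4 gives hospital_load = 5; isolation_days = 10 gives hospital_load = -79.

-79 to 5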